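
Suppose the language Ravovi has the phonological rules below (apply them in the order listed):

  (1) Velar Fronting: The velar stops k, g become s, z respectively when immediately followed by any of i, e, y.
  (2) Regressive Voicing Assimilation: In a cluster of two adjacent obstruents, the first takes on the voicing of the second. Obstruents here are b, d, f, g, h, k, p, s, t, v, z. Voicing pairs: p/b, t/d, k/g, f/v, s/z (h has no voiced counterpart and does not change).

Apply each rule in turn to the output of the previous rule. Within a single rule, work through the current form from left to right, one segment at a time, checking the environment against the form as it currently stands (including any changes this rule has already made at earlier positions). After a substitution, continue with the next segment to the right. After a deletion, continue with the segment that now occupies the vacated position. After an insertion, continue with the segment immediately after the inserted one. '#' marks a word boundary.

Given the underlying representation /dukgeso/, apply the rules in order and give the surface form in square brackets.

(1) Velar Fronting: [dukgeso] → [dukzeso]
(2) Regressive Voicing Assimilation: [dukzeso] → [dugzeso]

[dugzeso]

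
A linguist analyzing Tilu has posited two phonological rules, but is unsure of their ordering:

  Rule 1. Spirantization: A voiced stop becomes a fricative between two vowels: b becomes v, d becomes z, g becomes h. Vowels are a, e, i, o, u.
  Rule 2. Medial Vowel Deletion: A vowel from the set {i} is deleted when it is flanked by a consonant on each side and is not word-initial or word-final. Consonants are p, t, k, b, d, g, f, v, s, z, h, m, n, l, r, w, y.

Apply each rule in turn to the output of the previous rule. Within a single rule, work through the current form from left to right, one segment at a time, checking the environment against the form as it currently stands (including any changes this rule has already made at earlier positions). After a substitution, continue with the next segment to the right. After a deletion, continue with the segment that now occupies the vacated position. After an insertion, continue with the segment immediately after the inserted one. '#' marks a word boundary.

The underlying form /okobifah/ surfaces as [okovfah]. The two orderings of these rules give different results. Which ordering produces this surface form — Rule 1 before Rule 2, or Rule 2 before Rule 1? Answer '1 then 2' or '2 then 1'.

Order 1 then 2:
  1 Spirantization: [okobifah] → [okovifah]
  2 Medial Vowel Deletion: [okovifah] → [okovfah]
  result: [okovfah]
Order 2 then 1:
  2 Medial Vowel Deletion: [okobifah] → [okobfah]
  1 Spirantization: no change — [okobfah]
  result: [okobfah]

1 then 2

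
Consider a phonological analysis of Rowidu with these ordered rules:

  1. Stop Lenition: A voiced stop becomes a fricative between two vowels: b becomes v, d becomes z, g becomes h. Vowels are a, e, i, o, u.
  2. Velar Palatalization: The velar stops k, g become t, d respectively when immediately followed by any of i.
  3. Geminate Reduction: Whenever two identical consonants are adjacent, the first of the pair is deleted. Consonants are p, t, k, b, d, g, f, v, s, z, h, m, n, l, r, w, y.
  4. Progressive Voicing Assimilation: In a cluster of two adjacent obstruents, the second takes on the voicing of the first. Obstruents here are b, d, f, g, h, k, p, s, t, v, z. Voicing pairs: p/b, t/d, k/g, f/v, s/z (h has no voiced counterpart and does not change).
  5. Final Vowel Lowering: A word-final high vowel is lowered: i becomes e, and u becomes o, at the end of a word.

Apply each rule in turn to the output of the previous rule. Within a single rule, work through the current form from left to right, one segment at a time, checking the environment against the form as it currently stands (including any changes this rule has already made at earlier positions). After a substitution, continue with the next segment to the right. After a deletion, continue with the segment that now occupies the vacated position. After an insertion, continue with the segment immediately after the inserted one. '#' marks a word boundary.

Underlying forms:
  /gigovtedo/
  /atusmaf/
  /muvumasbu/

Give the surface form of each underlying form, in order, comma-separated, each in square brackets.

[dihovdezo], [atusmaf], [muvumaspo]

/gigovtedo/:
  1 Stop Lenition: [gigovtedo] → [gihovtezo]
  2 Velar Palatalization: [gihovtezo] → [dihovtezo]
  3 Geminate Reduction: no change — [dihovtezo]
  4 Progressive Voicing Assimilation: [dihovtezo] → [dihovdezo]
  5 Final Vowel Lowering: no change — [dihovdezo]
/atusmaf/:
  1 Stop Lenition: no change — [atusmaf]
  2 Velar Palatalization: no change — [atusmaf]
  3 Geminate Reduction: no change — [atusmaf]
  4 Progressive Voicing Assimilation: no change — [atusmaf]
  5 Final Vowel Lowering: no change — [atusmaf]
/muvumasbu/:
  1 Stop Lenition: no change — [muvumasbu]
  2 Velar Palatalization: no change — [muvumasbu]
  3 Geminate Reduction: no change — [muvumasbu]
  4 Progressive Voicing Assimilation: [muvumasbu] → [muvumaspu]
  5 Final Vowel Lowering: [muvumaspu] → [muvumaspo]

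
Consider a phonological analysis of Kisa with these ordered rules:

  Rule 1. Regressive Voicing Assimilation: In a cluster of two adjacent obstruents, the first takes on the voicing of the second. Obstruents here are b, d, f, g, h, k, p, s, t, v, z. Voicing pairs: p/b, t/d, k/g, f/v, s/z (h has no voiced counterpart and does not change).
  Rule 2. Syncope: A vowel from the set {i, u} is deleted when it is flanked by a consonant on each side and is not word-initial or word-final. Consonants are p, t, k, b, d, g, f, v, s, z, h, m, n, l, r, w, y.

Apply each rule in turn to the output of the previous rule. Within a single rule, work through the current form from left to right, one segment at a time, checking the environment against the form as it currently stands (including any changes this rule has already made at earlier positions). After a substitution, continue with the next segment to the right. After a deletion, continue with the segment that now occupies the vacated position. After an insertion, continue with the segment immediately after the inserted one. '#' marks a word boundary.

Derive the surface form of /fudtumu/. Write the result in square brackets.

[fttmu]

Rule 1 Regressive Voicing Assimilation: [fudtumu] → [futtumu]
Rule 2 Syncope: [futtumu] → [fttmu]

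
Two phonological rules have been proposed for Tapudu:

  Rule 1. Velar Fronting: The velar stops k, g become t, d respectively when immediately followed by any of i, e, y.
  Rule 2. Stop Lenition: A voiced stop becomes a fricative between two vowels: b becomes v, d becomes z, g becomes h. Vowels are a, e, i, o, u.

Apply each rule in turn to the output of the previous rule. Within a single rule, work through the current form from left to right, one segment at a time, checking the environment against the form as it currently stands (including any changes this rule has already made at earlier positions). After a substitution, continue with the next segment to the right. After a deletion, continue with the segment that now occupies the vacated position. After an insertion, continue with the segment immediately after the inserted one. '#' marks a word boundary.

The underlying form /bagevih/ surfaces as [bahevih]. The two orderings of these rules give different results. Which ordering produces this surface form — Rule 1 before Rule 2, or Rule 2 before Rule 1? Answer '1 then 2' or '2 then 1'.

Order 1 then 2:
  1 Velar Fronting: [bagevih] → [badevih]
  2 Stop Lenition: [badevih] → [bazevih]
  result: [bazevih]
Order 2 then 1:
  2 Stop Lenition: [bagevih] → [bahevih]
  1 Velar Fronting: no change — [bahevih]
  result: [bahevih]

2 then 1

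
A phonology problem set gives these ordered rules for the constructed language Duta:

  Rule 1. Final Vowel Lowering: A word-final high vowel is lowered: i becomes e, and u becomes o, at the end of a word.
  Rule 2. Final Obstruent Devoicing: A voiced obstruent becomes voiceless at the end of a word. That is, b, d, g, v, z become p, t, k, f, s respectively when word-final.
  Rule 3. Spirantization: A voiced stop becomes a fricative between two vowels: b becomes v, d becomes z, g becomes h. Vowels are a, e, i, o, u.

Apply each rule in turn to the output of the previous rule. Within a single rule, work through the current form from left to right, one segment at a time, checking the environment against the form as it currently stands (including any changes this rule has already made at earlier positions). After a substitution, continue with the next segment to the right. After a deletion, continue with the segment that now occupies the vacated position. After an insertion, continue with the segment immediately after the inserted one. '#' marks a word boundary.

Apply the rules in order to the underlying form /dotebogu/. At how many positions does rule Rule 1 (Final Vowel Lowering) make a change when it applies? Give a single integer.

Rule 1 Final Vowel Lowering: [dotebogu] → [dotebogo]
Rule 2 Final Obstruent Devoicing: no change — [dotebogo]
Rule 3 Spirantization: [dotebogo] → [dotevoho]
Rule Rule 1 changed 1 position(s).

1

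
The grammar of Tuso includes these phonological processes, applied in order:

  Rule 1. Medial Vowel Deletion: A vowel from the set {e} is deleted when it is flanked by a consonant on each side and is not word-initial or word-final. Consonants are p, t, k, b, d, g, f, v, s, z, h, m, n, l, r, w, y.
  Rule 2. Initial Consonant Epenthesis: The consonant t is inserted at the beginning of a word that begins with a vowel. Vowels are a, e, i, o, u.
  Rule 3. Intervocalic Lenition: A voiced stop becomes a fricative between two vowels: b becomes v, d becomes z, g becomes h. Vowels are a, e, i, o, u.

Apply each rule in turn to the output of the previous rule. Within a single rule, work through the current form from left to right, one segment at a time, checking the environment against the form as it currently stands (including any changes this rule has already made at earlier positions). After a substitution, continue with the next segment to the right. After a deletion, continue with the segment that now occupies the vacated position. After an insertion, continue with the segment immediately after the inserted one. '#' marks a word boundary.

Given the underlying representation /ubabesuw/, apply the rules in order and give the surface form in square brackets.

Rule 1 Medial Vowel Deletion: [ubabesuw] → [ubabsuw]
Rule 2 Initial Consonant Epenthesis: [ubabsuw] → [tubabsuw]
Rule 3 Intervocalic Lenition: [tubabsuw] → [tuvabsuw]

[tuvabsuw]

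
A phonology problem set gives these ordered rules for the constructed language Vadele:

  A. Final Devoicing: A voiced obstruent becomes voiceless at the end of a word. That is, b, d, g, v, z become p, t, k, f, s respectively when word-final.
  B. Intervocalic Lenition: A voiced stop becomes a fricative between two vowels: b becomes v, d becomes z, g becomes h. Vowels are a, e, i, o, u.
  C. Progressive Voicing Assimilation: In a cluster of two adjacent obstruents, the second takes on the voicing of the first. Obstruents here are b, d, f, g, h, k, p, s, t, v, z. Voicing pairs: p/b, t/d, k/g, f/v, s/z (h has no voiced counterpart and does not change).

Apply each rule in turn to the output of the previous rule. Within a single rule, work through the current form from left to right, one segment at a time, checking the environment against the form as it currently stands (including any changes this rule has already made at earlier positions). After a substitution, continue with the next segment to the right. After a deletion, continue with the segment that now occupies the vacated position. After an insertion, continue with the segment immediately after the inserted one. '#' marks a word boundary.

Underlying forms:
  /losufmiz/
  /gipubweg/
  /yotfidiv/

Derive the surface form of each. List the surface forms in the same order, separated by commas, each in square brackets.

/losufmiz/:
  A Final Devoicing: [losufmiz] → [losufmis]
  B Intervocalic Lenition: no change — [losufmis]
  C Progressive Voicing Assimilation: no change — [losufmis]
/gipubweg/:
  A Final Devoicing: [gipubweg] → [gipubwek]
  B Intervocalic Lenition: no change — [gipubwek]
  C Progressive Voicing Assimilation: no change — [gipubwek]
/yotfidiv/:
  A Final Devoicing: [yotfidiv] → [yotfidif]
  B Intervocalic Lenition: [yotfidif] → [yotfizif]
  C Progressive Voicing Assimilation: no change — [yotfizif]

[losufmis], [gipubwek], [yotfizif]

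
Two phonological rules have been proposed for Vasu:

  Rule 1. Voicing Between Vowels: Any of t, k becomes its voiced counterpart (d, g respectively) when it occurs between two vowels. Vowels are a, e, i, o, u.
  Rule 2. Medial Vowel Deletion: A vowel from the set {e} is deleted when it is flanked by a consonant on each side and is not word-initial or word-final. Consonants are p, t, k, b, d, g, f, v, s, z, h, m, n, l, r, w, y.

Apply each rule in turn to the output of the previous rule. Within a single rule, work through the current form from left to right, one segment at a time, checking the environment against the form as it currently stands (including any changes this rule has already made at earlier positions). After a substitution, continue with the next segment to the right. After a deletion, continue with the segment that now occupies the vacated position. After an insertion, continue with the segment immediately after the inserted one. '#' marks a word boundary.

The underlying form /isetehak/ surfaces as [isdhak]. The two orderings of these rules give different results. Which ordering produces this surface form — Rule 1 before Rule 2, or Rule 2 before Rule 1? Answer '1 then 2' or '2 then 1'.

Order 1 then 2:
  1 Voicing Between Vowels: [isetehak] → [isedehak]
  2 Medial Vowel Deletion: [isedehak] → [isdhak]
  result: [isdhak]
Order 2 then 1:
  2 Medial Vowel Deletion: [isetehak] → [isthak]
  1 Voicing Between Vowels: no change — [isthak]
  result: [isthak]

1 then 2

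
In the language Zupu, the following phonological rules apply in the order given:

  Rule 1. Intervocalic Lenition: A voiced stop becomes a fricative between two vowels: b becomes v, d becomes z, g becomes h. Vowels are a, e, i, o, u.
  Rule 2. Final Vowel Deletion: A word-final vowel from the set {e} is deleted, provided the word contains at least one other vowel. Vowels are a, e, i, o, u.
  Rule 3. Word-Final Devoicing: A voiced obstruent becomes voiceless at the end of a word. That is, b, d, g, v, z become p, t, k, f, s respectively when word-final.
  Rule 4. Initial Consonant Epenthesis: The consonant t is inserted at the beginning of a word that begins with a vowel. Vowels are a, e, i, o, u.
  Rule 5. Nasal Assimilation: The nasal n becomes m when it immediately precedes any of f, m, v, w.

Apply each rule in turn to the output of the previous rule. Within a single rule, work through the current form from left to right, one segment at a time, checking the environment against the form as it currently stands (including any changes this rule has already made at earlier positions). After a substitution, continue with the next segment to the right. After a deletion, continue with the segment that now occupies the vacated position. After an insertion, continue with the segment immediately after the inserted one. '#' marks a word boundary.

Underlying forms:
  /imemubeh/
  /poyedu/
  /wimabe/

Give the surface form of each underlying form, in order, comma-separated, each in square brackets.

[timemuveh], [poyezu], [wimaf]

/imemubeh/:
  Rule 1 Intervocalic Lenition: [imemubeh] → [imemuveh]
  Rule 2 Final Vowel Deletion: no change — [imemuveh]
  Rule 3 Word-Final Devoicing: no change — [imemuveh]
  Rule 4 Initial Consonant Epenthesis: [imemuveh] → [timemuveh]
  Rule 5 Nasal Assimilation: no change — [timemuveh]
/poyedu/:
  Rule 1 Intervocalic Lenition: [poyedu] → [poyezu]
  Rule 2 Final Vowel Deletion: no change — [poyezu]
  Rule 3 Word-Final Devoicing: no change — [poyezu]
  Rule 4 Initial Consonant Epenthesis: no change — [poyezu]
  Rule 5 Nasal Assimilation: no change — [poyezu]
/wimabe/:
  Rule 1 Intervocalic Lenition: [wimabe] → [wimave]
  Rule 2 Final Vowel Deletion: [wimave] → [wimav]
  Rule 3 Word-Final Devoicing: [wimav] → [wimaf]
  Rule 4 Initial Consonant Epenthesis: no change — [wimaf]
  Rule 5 Nasal Assimilation: no change — [wimaf]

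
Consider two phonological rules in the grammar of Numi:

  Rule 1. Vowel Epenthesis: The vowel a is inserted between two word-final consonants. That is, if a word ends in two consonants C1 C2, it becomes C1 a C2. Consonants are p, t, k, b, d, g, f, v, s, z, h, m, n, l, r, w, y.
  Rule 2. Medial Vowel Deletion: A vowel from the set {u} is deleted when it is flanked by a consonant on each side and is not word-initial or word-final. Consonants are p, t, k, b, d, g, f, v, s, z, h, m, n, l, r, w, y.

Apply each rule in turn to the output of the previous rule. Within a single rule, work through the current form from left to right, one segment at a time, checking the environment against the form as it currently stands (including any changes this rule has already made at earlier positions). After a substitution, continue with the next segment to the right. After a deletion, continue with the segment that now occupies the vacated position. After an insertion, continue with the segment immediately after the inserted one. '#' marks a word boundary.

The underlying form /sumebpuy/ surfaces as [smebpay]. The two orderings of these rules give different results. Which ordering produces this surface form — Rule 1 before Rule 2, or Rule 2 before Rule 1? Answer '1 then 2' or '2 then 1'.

Order 1 then 2:
  1 Vowel Epenthesis: no change — [sumebpuy]
  2 Medial Vowel Deletion: [sumebpuy] → [smebpy]
  result: [smebpy]
Order 2 then 1:
  2 Medial Vowel Deletion: [sumebpuy] → [smebpy]
  1 Vowel Epenthesis: [smebpy] → [smebpay]
  result: [smebpay]

2 then 1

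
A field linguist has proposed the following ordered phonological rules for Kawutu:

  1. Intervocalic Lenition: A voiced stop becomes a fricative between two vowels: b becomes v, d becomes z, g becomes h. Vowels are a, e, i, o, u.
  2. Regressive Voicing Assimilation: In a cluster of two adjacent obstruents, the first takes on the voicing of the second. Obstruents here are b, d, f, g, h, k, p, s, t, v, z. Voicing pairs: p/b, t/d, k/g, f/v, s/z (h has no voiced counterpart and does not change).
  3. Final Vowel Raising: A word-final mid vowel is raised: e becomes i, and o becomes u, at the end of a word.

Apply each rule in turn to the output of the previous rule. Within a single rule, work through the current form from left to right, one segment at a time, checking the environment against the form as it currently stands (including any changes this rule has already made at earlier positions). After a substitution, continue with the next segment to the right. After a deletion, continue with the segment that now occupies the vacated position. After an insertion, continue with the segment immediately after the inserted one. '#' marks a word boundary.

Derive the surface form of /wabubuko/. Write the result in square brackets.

[wavuvuku]

1 Intervocalic Lenition: [wabubuko] → [wavuvuko]
2 Regressive Voicing Assimilation: no change — [wavuvuko]
3 Final Vowel Raising: [wavuvuko] → [wavuvuku]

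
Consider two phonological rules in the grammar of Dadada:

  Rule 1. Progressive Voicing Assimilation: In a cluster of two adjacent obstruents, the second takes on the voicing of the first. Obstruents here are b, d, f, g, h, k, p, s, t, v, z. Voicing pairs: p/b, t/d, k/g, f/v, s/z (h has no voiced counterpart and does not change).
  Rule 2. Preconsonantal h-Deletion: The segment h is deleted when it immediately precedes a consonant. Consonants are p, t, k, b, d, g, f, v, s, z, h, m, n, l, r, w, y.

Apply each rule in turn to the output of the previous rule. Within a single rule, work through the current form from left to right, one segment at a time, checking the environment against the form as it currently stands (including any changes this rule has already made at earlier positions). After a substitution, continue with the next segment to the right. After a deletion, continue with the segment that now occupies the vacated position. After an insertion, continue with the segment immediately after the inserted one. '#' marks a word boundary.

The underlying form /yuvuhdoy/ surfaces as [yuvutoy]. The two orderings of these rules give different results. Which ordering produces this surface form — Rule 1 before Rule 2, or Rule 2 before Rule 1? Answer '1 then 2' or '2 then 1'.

Order 1 then 2:
  1 Progressive Voicing Assimilation: [yuvuhdoy] → [yuvuhtoy]
  2 Preconsonantal h-Deletion: [yuvuhtoy] → [yuvutoy]
  result: [yuvutoy]
Order 2 then 1:
  2 Preconsonantal h-Deletion: [yuvuhdoy] → [yuvudoy]
  1 Progressive Voicing Assimilation: no change — [yuvudoy]
  result: [yuvudoy]

1 then 2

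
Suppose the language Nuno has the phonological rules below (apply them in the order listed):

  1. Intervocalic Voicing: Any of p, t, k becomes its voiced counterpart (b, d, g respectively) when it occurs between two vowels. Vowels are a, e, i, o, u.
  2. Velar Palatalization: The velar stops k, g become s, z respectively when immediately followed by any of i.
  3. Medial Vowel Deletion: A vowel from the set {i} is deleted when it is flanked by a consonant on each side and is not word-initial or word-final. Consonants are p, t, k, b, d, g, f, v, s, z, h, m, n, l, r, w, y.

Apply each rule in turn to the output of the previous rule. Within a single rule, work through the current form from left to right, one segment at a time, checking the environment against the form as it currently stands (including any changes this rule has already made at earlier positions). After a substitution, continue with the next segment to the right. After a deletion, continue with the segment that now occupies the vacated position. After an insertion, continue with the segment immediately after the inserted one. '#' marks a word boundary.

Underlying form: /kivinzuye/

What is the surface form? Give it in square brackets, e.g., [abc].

1 Intervocalic Voicing: no change — [kivinzuye]
2 Velar Palatalization: [kivinzuye] → [sivinzuye]
3 Medial Vowel Deletion: [sivinzuye] → [svnzuye]

[svnzuye]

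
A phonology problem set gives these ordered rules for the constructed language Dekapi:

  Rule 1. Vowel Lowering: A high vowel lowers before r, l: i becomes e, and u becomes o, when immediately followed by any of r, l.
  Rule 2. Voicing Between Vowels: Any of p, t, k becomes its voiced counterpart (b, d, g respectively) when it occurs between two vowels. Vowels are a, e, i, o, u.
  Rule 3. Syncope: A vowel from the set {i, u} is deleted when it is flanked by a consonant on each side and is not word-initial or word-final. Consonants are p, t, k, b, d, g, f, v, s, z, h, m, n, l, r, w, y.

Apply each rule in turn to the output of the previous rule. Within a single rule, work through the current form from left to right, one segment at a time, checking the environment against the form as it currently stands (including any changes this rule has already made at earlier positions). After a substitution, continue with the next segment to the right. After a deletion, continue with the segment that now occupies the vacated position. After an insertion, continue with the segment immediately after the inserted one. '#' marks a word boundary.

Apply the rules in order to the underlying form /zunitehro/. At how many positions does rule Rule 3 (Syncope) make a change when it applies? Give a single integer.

2

Rule 1 Vowel Lowering: no change — [zunitehro]
Rule 2 Voicing Between Vowels: [zunitehro] → [zunidehro]
Rule 3 Syncope: [zunidehro] → [zndehro]
Rule Rule 3 changed 2 position(s).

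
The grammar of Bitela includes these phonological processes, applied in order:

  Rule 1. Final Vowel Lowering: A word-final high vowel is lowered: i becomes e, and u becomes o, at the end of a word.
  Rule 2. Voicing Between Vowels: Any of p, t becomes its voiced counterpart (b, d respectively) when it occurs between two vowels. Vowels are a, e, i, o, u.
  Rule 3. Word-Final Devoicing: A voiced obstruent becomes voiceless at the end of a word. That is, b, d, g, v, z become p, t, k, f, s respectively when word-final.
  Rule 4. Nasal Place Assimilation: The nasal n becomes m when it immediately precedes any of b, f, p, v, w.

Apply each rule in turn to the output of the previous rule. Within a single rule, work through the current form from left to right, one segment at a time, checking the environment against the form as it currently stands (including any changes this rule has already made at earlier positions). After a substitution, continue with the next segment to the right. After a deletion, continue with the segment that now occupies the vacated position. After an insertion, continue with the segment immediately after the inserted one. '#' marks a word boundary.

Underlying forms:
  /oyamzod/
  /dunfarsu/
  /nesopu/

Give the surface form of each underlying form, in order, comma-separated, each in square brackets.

[oyamzot], [dumfarso], [nesobo]

/oyamzod/:
  Rule 1 Final Vowel Lowering: no change — [oyamzod]
  Rule 2 Voicing Between Vowels: no change — [oyamzod]
  Rule 3 Word-Final Devoicing: [oyamzod] → [oyamzot]
  Rule 4 Nasal Place Assimilation: no change — [oyamzot]
/dunfarsu/:
  Rule 1 Final Vowel Lowering: [dunfarsu] → [dunfarso]
  Rule 2 Voicing Between Vowels: no change — [dunfarso]
  Rule 3 Word-Final Devoicing: no change — [dunfarso]
  Rule 4 Nasal Place Assimilation: [dunfarso] → [dumfarso]
/nesopu/:
  Rule 1 Final Vowel Lowering: [nesopu] → [nesopo]
  Rule 2 Voicing Between Vowels: [nesopo] → [nesobo]
  Rule 3 Word-Final Devoicing: no change — [nesobo]
  Rule 4 Nasal Place Assimilation: no change — [nesobo]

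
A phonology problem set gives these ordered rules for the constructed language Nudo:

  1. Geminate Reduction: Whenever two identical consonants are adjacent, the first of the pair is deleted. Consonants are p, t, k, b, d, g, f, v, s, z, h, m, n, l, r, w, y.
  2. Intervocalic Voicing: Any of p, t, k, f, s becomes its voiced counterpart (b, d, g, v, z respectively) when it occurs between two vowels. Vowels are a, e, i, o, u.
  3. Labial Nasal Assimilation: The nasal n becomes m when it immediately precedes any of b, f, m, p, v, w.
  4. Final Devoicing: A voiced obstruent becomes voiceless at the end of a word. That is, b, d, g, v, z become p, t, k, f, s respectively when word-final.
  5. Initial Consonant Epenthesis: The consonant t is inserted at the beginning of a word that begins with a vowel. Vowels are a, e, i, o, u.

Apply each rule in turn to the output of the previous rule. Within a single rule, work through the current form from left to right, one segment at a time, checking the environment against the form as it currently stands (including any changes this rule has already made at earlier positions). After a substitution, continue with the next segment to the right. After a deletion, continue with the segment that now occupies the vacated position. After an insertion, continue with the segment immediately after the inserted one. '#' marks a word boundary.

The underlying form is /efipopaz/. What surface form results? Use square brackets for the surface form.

[tevibobas]

1 Geminate Reduction: no change — [efipopaz]
2 Intervocalic Voicing: [efipopaz] → [evibobaz]
3 Labial Nasal Assimilation: no change — [evibobaz]
4 Final Devoicing: [evibobaz] → [evibobas]
5 Initial Consonant Epenthesis: [evibobas] → [tevibobas]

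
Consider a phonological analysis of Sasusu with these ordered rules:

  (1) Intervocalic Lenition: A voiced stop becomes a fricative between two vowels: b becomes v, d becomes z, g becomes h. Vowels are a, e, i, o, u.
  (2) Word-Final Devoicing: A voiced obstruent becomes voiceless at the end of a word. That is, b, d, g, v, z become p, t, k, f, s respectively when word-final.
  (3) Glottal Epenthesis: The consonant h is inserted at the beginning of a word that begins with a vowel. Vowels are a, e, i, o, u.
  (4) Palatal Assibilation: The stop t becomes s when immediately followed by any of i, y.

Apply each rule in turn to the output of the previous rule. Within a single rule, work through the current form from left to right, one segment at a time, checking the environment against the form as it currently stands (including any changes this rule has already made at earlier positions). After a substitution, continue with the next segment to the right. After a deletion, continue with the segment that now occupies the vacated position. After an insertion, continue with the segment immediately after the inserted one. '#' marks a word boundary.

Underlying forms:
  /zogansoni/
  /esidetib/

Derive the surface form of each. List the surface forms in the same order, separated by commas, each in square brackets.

/zogansoni/:
  (1) Intervocalic Lenition: [zogansoni] → [zohansoni]
  (2) Word-Final Devoicing: no change — [zohansoni]
  (3) Glottal Epenthesis: no change — [zohansoni]
  (4) Palatal Assibilation: no change — [zohansoni]
/esidetib/:
  (1) Intervocalic Lenition: [esidetib] → [esizetib]
  (2) Word-Final Devoicing: [esizetib] → [esizetip]
  (3) Glottal Epenthesis: [esizetip] → [hesizetip]
  (4) Palatal Assibilation: [hesizetip] → [hesizesip]

[zohansoni], [hesizesip]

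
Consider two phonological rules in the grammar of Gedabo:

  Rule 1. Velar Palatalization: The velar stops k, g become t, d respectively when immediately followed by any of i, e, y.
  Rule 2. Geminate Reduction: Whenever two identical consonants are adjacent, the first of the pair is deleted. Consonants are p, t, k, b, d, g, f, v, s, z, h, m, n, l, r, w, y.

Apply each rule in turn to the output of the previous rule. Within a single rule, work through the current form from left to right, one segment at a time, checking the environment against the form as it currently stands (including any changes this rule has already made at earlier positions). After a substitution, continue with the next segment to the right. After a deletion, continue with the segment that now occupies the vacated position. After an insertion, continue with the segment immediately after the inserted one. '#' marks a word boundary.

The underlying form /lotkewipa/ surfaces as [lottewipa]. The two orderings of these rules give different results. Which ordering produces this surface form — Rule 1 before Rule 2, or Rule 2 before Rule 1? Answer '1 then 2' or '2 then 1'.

2 then 1

Order 1 then 2:
  1 Velar Palatalization: [lotkewipa] → [lottewipa]
  2 Geminate Reduction: [lottewipa] → [lotewipa]
  result: [lotewipa]
Order 2 then 1:
  2 Geminate Reduction: no change — [lotkewipa]
  1 Velar Palatalization: [lotkewipa] → [lottewipa]
  result: [lottewipa]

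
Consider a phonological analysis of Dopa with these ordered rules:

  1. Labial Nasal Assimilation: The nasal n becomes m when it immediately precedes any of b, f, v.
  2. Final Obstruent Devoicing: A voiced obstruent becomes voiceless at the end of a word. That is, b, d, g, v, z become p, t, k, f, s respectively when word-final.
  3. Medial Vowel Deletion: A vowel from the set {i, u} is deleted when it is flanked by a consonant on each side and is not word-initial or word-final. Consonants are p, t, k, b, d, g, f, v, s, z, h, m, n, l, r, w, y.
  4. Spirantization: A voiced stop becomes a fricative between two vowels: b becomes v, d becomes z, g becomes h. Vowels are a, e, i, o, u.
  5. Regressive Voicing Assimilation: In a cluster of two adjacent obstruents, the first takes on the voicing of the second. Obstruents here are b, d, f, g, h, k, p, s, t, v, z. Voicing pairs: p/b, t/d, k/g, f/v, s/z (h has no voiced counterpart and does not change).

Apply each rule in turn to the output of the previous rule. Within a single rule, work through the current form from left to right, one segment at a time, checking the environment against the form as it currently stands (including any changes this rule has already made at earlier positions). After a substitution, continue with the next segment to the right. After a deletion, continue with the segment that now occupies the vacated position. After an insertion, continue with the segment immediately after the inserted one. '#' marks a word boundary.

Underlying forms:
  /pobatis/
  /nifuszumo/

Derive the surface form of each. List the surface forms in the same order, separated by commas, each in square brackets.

[povats], [nfzzmo]

/pobatis/:
  1 Labial Nasal Assimilation: no change — [pobatis]
  2 Final Obstruent Devoicing: no change — [pobatis]
  3 Medial Vowel Deletion: [pobatis] → [pobats]
  4 Spirantization: [pobats] → [povats]
  5 Regressive Voicing Assimilation: no change — [povats]
/nifuszumo/:
  1 Labial Nasal Assimilation: no change — [nifuszumo]
  2 Final Obstruent Devoicing: no change — [nifuszumo]
  3 Medial Vowel Deletion: [nifuszumo] → [nfszmo]
  4 Spirantization: no change — [nfszmo]
  5 Regressive Voicing Assimilation: [nfszmo] → [nfzzmo]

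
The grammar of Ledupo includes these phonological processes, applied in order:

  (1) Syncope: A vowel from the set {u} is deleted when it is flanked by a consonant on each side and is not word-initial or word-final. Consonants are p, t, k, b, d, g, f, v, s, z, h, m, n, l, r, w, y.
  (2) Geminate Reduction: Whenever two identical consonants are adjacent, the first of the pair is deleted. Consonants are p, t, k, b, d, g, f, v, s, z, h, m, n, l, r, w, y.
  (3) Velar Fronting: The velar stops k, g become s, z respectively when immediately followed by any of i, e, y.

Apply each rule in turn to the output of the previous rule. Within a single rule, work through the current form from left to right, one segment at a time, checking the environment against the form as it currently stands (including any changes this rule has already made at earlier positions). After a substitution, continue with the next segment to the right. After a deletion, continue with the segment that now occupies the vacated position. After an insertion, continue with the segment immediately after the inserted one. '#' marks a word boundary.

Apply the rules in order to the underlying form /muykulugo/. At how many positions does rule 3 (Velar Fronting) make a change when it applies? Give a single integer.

(1) Syncope: [muykulugo] → [myklgo]
(2) Geminate Reduction: no change — [myklgo]
(3) Velar Fronting: no change — [myklgo]
Rule 3 changed 0 position(s).

0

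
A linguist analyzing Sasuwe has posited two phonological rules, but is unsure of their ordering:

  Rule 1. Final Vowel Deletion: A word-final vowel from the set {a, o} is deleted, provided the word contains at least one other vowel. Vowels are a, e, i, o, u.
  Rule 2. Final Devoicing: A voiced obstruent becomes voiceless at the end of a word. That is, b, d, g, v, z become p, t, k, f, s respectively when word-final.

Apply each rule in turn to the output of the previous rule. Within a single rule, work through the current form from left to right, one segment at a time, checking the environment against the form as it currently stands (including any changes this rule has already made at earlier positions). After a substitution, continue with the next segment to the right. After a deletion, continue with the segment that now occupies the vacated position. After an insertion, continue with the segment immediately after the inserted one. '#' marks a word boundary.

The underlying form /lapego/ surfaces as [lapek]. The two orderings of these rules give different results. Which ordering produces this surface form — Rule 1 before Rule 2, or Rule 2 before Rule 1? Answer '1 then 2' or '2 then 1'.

1 then 2

Order 1 then 2:
  1 Final Vowel Deletion: [lapego] → [lapeg]
  2 Final Devoicing: [lapeg] → [lapek]
  result: [lapek]
Order 2 then 1:
  2 Final Devoicing: no change — [lapego]
  1 Final Vowel Deletion: [lapego] → [lapeg]
  result: [lapeg]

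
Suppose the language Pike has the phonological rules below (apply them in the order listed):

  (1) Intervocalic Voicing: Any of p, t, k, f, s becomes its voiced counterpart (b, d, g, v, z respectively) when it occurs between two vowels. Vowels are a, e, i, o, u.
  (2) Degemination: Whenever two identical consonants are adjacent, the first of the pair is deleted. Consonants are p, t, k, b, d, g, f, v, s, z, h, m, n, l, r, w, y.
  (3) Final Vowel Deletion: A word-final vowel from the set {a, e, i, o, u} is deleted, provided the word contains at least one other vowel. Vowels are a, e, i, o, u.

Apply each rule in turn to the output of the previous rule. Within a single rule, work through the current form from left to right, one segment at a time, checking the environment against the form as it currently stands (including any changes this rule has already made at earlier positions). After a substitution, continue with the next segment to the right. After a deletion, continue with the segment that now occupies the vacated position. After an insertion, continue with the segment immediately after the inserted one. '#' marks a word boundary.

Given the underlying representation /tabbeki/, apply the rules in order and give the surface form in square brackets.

[tabeg]

(1) Intervocalic Voicing: [tabbeki] → [tabbegi]
(2) Degemination: [tabbegi] → [tabegi]
(3) Final Vowel Deletion: [tabegi] → [tabeg]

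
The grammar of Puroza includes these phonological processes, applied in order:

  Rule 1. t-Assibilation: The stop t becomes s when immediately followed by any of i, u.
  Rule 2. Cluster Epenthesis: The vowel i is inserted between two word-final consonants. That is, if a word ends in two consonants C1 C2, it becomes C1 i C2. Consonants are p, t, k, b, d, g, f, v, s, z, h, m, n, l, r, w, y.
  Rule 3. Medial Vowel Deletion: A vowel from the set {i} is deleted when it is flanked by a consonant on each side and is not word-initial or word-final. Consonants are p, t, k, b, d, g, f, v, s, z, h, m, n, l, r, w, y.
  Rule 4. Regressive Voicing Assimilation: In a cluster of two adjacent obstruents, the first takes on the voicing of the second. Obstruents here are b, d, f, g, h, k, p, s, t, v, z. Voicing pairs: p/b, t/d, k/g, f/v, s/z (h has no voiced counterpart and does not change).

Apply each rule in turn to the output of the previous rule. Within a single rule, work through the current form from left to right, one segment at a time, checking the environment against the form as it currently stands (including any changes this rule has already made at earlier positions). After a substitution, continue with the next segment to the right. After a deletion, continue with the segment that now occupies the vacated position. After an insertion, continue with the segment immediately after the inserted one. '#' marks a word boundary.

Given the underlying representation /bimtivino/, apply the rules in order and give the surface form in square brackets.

Rule 1 t-Assibilation: [bimtivino] → [bimsivino]
Rule 2 Cluster Epenthesis: no change — [bimsivino]
Rule 3 Medial Vowel Deletion: [bimsivino] → [bmsvno]
Rule 4 Regressive Voicing Assimilation: [bmsvno] → [bmzvno]

[bmzvno]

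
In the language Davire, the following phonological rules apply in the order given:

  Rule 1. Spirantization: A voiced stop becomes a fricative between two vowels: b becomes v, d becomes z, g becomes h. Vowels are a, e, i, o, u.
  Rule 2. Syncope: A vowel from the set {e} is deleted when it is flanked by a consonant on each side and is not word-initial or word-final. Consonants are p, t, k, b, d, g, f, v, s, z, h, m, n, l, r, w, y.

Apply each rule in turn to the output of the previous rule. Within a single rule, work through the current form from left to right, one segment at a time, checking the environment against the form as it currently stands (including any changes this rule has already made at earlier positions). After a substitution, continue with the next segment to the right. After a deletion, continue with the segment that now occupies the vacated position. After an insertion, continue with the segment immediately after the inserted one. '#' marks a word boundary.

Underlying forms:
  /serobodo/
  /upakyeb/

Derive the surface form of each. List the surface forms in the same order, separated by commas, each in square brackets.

[srovozo], [upakyb]

/serobodo/:
  Rule 1 Spirantization: [serobodo] → [serovozo]
  Rule 2 Syncope: [serovozo] → [srovozo]
/upakyeb/:
  Rule 1 Spirantization: no change — [upakyeb]
  Rule 2 Syncope: [upakyeb] → [upakyb]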